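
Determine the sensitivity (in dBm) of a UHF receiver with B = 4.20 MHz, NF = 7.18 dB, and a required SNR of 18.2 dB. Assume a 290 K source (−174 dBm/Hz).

Sensitivity = −174 + 10 log₁₀(B) + NF + SNR_min
= −174 + 66.23 + 7.18 + 18.2
= −82.39 dBm → −82.4 dBm

−82.4 dBm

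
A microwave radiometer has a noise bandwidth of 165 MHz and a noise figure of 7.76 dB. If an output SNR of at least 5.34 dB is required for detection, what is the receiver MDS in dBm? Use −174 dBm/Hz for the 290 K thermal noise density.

−78.7 dBm

Sensitivity = −174 + 10 log₁₀(B) + NF + SNR_min
= −174 + 82.17 + 7.76 + 5.34
= −78.73 dBm → −78.7 dBm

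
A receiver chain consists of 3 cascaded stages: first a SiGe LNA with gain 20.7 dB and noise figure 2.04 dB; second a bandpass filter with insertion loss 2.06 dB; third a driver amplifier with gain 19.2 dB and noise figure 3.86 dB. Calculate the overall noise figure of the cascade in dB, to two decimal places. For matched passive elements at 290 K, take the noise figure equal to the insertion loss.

2.11 dB

Convert to linear (a loss of L dB is a gain of −L dB): F_i = 10^(NF_i/10), G_i = 10^(G_i,dB/10)
  Stage 1: F_1 = 10^(2.04/10) = 1.600, G_1 = 10^(20.7/10) = 117.5
  Stage 2: F_2 = 10^(2.06/10) = 1.607, G_2 = 10^(−2.06/10) = 0.6223
  Stage 3: F_3 = 10^(3.86/10) = 2.432, G_3 = 10^(19.2/10) = 83.18
Friis cascade:
  F = 1.600 + (1.607 − 1)/117.5 + (2.432 − 1)/73.11 = 1.624
NF = 10 log₁₀(1.624) = 2.11 dB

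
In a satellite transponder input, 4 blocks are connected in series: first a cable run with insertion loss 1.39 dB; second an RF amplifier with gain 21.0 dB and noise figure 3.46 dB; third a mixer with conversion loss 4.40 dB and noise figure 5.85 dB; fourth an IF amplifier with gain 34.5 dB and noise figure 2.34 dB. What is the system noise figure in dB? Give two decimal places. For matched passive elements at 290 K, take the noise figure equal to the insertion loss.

4.92 dB

Convert to linear (a loss of L dB is a gain of −L dB): F_i = 10^(NF_i/10), G_i = 10^(G_i,dB/10)
  Stage 1: F_1 = 10^(1.39/10) = 1.377, G_1 = 10^(−1.39/10) = 0.7261
  Stage 2: F_2 = 10^(3.46/10) = 2.218, G_2 = 10^(21.0/10) = 125.9
  Stage 3: F_3 = 10^(5.85/10) = 3.846, G_3 = 10^(−4.40/10) = 0.3631
  Stage 4: F_4 = 10^(2.34/10) = 1.714, G_4 = 10^(34.5/10) = 2818
Friis cascade:
  F = 1.377 + (2.218 − 1)/0.7261 + (3.846 − 1)/91.41 + (1.714 − 1)/33.19 = 3.108
NF = 10 log₁₀(3.108) = 4.92 dB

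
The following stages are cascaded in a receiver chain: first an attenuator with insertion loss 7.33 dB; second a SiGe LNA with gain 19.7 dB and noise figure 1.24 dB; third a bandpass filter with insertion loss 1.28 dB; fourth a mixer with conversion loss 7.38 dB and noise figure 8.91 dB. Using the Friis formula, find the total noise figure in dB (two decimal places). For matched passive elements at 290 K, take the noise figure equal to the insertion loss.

8.89 dB

Convert to linear (a loss of L dB is a gain of −L dB): F_i = 10^(NF_i/10), G_i = 10^(G_i,dB/10)
  Stage 1: F_1 = 10^(7.33/10) = 5.408, G_1 = 10^(−7.33/10) = 0.1849
  Stage 2: F_2 = 10^(1.24/10) = 1.330, G_2 = 10^(19.7/10) = 93.33
  Stage 3: F_3 = 10^(1.28/10) = 1.343, G_3 = 10^(−1.28/10) = 0.7447
  Stage 4: F_4 = 10^(8.91/10) = 7.780, G_4 = 10^(−7.38/10) = 0.1828
Friis cascade:
  F = 5.408 + (1.330 − 1)/0.1849 + (1.343 − 1)/17.26 + (7.780 − 1)/12.85 = 7.742
NF = 10 log₁₀(7.742) = 8.89 dB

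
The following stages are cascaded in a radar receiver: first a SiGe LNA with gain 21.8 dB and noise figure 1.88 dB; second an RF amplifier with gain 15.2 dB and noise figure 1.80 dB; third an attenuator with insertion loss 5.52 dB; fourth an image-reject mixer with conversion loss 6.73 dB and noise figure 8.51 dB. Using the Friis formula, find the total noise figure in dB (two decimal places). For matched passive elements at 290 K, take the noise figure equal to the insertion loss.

1.90 dB

Convert to linear (a loss of L dB is a gain of −L dB): F_i = 10^(NF_i/10), G_i = 10^(G_i,dB/10)
  Stage 1: F_1 = 10^(1.88/10) = 1.542, G_1 = 10^(21.8/10) = 151.4
  Stage 2: F_2 = 10^(1.80/10) = 1.514, G_2 = 10^(15.2/10) = 33.11
  Stage 3: F_3 = 10^(5.52/10) = 3.565, G_3 = 10^(−5.52/10) = 0.2805
  Stage 4: F_4 = 10^(8.51/10) = 7.096, G_4 = 10^(−6.73/10) = 0.2123
Friis cascade:
  F = 1.542 + (1.514 − 1)/151.4 + (3.565 − 1)/5012 + (7.096 − 1)/1406 = 1.550
NF = 10 log₁₀(1.550) = 1.90 dB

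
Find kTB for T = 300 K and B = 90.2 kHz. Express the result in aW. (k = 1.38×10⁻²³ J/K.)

373 aW

P_n = kTB = 1.38×10⁻²³ × 300 × 9.02×10⁴ = 3.73×10⁻¹⁶ W = 373 aW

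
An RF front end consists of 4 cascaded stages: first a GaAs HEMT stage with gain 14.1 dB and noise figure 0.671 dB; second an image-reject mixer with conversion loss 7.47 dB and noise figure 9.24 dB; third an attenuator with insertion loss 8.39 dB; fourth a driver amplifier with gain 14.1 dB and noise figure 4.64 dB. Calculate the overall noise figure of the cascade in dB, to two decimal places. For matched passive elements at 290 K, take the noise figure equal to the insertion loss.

7.48 dB

Convert to linear (a loss of L dB is a gain of −L dB): F_i = 10^(NF_i/10), G_i = 10^(G_i,dB/10)
  Stage 1: F_1 = 10^(0.671/10) = 1.167, G_1 = 10^(14.1/10) = 25.70
  Stage 2: F_2 = 10^(9.24/10) = 8.395, G_2 = 10^(−7.47/10) = 0.1791
  Stage 3: F_3 = 10^(8.39/10) = 6.902, G_3 = 10^(−8.39/10) = 0.1449
  Stage 4: F_4 = 10^(4.64/10) = 2.911, G_4 = 10^(14.1/10) = 25.70
Friis cascade:
  F = 1.167 + (8.395 − 1)/25.70 + (6.902 − 1)/4.603 + (2.911 − 1)/0.6668 = 5.603
NF = 10 log₁₀(5.603) = 7.48 dB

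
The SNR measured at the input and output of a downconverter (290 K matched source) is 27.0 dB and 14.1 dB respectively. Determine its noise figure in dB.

12.9 dB

NF (dB) = SNR_in(dB) − SNR_out(dB) when the source is at T₀
NF = 27.0 − 14.1 = 12.9 dB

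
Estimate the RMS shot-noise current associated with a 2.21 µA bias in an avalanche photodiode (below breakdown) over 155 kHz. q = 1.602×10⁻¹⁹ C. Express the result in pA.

331 pA

I_n = √(2qI·B)
2qI·B = 2 × 1.602×10⁻¹⁹ × 2.21×10⁻⁶ × 1.55×10⁵ = 1.10×10⁻¹⁹ A²
I_n = √(1.10×10⁻¹⁹) = 3.31×10⁻¹⁰ A = 331 pA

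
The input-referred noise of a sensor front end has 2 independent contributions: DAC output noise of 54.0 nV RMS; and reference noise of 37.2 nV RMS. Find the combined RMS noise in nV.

65.6 nV

Uncorrelated sources add in power (mean-square): V_tot = √(ΣV_i²)
V_tot = √[(5.40×10⁻⁸)² + (3.72×10⁻⁸)²] = 6.56×10⁻⁸ V = 65.6 nV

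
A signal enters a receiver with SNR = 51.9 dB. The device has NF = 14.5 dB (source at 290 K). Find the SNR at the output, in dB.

By definition F = SNR_in/SNR_out, so in dB: SNR_out = SNR_in − NF
SNR_out = 51.9 − 14.5 = 37.4 dB

37.4 dB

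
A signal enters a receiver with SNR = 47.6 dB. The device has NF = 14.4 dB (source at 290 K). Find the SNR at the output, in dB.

33.2 dB

By definition F = SNR_in/SNR_out, so in dB: SNR_out = SNR_in − NF
SNR_out = 47.6 − 14.4 = 33.2 dB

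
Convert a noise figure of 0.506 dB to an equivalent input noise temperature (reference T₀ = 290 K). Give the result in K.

F = 10^(0.506/10) = 1.12357
T_e = (F − 1)·T₀ = (1.12357 − 1) × 290 = 35.8 K

35.8 K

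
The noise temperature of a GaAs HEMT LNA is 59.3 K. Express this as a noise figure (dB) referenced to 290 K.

0.808 dB

F = 1 + T_e/T₀ = 1 + 59.3/290 = 1.20448
NF = 10 log₁₀(1.20448) = 0.808 dB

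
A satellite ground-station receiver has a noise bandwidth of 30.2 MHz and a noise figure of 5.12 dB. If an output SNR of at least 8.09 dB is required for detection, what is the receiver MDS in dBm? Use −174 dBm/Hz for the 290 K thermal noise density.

−86.0 dBm

Sensitivity = −174 + 10 log₁₀(B) + NF + SNR_min
= −174 + 74.8 + 5.12 + 8.09
= −85.99 dBm → −86.0 dBm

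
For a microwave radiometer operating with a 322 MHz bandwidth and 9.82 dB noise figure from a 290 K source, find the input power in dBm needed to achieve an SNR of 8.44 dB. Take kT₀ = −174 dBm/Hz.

Sensitivity = −174 + 10 log₁₀(B) + NF + SNR_min
= −174 + 85.08 + 9.82 + 8.44
= −70.66 dBm → −70.7 dBm

−70.7 dBm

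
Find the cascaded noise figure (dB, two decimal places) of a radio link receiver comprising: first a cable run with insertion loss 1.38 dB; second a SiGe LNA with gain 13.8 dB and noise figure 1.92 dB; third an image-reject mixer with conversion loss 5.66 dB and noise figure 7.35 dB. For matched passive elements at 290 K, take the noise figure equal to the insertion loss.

Convert to linear (a loss of L dB is a gain of −L dB): F_i = 10^(NF_i/10), G_i = 10^(G_i,dB/10)
  Stage 1: F_1 = 10^(1.38/10) = 1.374, G_1 = 10^(−1.38/10) = 0.7278
  Stage 2: F_2 = 10^(1.92/10) = 1.556, G_2 = 10^(13.8/10) = 23.99
  Stage 3: F_3 = 10^(7.35/10) = 5.433, G_3 = 10^(−5.66/10) = 0.2716
Friis cascade:
  F = 1.374 + (1.556 − 1)/0.7278 + (5.433 − 1)/17.46 = 2.392
NF = 10 log₁₀(2.392) = 3.79 dB

3.79 dB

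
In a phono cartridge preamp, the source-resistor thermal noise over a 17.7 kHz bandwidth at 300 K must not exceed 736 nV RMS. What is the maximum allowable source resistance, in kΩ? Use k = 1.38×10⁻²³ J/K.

1.85 kΩ

Johnson–Nyquist: V_n = √(4kTRB) ⇒ R = V_n² / (4kTB)
4kTB = 4 × 1.38×10⁻²³ × 300 × 1.77×10⁴ = 2.93×10⁻¹⁶
R = (7.36×10⁻⁷)² / 2.93×10⁻¹⁶ = 1.85×10³ Ω = 1.85 kΩ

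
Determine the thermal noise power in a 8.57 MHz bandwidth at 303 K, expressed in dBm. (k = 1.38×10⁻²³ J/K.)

−104.5 dBm

P_n = kTB = 1.38×10⁻²³ × 303 × 8.57×10⁶ = 3.58×10⁻¹⁴ W
In dBm: 10 log₁₀(3.58×10⁻¹⁴ / 10⁻³) = −104.5 dBm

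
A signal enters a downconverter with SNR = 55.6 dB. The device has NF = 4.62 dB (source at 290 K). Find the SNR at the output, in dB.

50.98 dB

By definition F = SNR_in/SNR_out, so in dB: SNR_out = SNR_in − NF
SNR_out = 55.6 − 4.62 = 50.98 dB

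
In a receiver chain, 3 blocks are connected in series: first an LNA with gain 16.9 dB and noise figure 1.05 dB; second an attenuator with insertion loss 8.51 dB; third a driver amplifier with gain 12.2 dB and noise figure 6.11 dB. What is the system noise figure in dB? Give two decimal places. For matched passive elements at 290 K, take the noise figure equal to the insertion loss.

2.66 dB

Convert to linear (a loss of L dB is a gain of −L dB): F_i = 10^(NF_i/10), G_i = 10^(G_i,dB/10)
  Stage 1: F_1 = 10^(1.05/10) = 1.274, G_1 = 10^(16.9/10) = 48.98
  Stage 2: F_2 = 10^(8.51/10) = 7.096, G_2 = 10^(−8.51/10) = 0.1409
  Stage 3: F_3 = 10^(6.11/10) = 4.083, G_3 = 10^(12.2/10) = 16.60
Friis cascade:
  F = 1.274 + (7.096 − 1)/48.98 + (4.083 − 1)/6.902 = 1.845
NF = 10 log₁₀(1.845) = 2.66 dB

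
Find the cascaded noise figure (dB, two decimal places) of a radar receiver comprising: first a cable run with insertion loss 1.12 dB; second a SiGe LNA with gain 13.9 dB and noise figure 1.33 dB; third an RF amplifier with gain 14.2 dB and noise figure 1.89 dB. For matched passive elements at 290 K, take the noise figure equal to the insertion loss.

2.52 dB

Convert to linear (a loss of L dB is a gain of −L dB): F_i = 10^(NF_i/10), G_i = 10^(G_i,dB/10)
  Stage 1: F_1 = 10^(1.12/10) = 1.294, G_1 = 10^(−1.12/10) = 0.7727
  Stage 2: F_2 = 10^(1.33/10) = 1.358, G_2 = 10^(13.9/10) = 24.55
  Stage 3: F_3 = 10^(1.89/10) = 1.545, G_3 = 10^(14.2/10) = 26.30
Friis cascade:
  F = 1.294 + (1.358 − 1)/0.7727 + (1.545 − 1)/18.97 = 1.787
NF = 10 log₁₀(1.787) = 2.52 dB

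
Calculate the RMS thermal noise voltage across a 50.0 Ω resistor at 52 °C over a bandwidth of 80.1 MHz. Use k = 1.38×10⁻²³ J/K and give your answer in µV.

T = 52 °C + 273.15 = 325.15 K
V_n = √(4kTRB)
4kTRB = 4 × 1.38×10⁻²³ × 325.15 × 5.00×10¹ × 8.01×10⁷ = 7.19×10⁻¹¹ V²
V_n = √(7.19×10⁻¹¹) = 8.48×10⁻⁶ V = 8.48 µV

8.48 µV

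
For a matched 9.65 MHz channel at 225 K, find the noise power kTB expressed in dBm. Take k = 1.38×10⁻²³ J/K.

−105.2 dBm

P_n = kTB = 1.38×10⁻²³ × 225 × 9.65×10⁶ = 3.00×10⁻¹⁴ W
In dBm: 10 log₁₀(3.00×10⁻¹⁴ / 10⁻³) = −105.2 dBm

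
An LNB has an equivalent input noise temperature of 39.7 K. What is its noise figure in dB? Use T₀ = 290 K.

0.557 dB

F = 1 + T_e/T₀ = 1 + 39.7/290 = 1.1369
NF = 10 log₁₀(1.1369) = 0.557 dB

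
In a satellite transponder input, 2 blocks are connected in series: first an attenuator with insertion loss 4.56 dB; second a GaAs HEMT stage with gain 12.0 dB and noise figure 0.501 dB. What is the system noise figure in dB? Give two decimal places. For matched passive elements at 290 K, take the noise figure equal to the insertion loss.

Convert to linear (a loss of L dB is a gain of −L dB): F_i = 10^(NF_i/10), G_i = 10^(G_i,dB/10)
  Stage 1: F_1 = 10^(4.56/10) = 2.858, G_1 = 10^(−4.56/10) = 0.3499
  Stage 2: F_2 = 10^(0.501/10) = 1.122, G_2 = 10^(12.0/10) = 15.85
Friis cascade:
  F = 2.858 + (1.122 − 1)/0.3499 = 3.207
NF = 10 log₁₀(3.207) = 5.06 dB

5.06 dB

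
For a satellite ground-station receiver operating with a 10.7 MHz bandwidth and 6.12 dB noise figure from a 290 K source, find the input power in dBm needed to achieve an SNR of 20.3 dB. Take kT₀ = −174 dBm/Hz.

Sensitivity = −174 + 10 log₁₀(B) + NF + SNR_min
= −174 + 70.29 + 6.12 + 20.3
= −77.29 dBm → −77.3 dBm

−77.3 dBm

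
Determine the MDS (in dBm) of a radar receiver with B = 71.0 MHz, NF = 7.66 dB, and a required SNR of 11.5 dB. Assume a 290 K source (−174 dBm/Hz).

Sensitivity = −174 + 10 log₁₀(B) + NF + SNR_min
= −174 + 78.51 + 7.66 + 11.5
= −76.33 dBm → −76.3 dBm

−76.3 dBm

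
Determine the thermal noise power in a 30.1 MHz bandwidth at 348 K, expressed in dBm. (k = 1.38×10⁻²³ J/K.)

P_n = kTB = 1.38×10⁻²³ × 348 × 3.01×10⁷ = 1.45×10⁻¹³ W
In dBm: 10 log₁₀(1.45×10⁻¹³ / 10⁻³) = −98.4 dBm

−98.4 dBm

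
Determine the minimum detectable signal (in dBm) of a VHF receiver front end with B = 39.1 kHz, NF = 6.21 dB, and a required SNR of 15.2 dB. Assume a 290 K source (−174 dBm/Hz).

−106.7 dBm

Sensitivity = −174 + 10 log₁₀(B) + NF + SNR_min
= −174 + 45.92 + 6.21 + 15.2
= −106.67 dBm → −106.7 dBm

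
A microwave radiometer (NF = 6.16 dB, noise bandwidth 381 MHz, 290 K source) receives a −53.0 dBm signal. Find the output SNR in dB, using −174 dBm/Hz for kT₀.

Noise floor: N = −174 + 10 log₁₀(B) + NF
10 log₁₀(3.81×10⁸) = 85.81 dB
N = −174 + 85.81 + 6.16 = −82.03 dBm
SNR = P_sig − N = −53.0 − (−82.03) = 29.03 dB → 29.0 dB

29.0 dB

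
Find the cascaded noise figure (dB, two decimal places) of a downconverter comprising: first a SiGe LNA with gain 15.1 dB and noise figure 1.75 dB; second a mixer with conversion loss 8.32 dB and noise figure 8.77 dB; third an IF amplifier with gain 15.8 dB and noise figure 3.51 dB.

Convert to linear (a loss of L dB is a gain of −L dB): F_i = 10^(NF_i/10), G_i = 10^(G_i,dB/10)
  Stage 1: F_1 = 10^(1.75/10) = 1.496, G_1 = 10^(15.1/10) = 32.36
  Stage 2: F_2 = 10^(8.77/10) = 7.534, G_2 = 10^(−8.32/10) = 0.1472
  Stage 3: F_3 = 10^(3.51/10) = 2.244, G_3 = 10^(15.8/10) = 38.02
Friis cascade:
  F = 1.496 + (7.534 − 1)/32.36 + (2.244 − 1)/4.764 = 1.959
NF = 10 log₁₀(1.959) = 2.92 dB

2.92 dB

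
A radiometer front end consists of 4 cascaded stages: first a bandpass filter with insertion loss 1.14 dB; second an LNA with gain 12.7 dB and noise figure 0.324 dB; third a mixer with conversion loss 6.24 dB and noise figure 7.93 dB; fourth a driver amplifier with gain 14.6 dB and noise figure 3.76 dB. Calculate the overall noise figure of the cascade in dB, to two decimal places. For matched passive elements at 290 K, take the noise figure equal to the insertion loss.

3.36 dB

Convert to linear (a loss of L dB is a gain of −L dB): F_i = 10^(NF_i/10), G_i = 10^(G_i,dB/10)
  Stage 1: F_1 = 10^(1.14/10) = 1.300, G_1 = 10^(−1.14/10) = 0.7691
  Stage 2: F_2 = 10^(0.324/10) = 1.077, G_2 = 10^(12.7/10) = 18.62
  Stage 3: F_3 = 10^(7.93/10) = 6.209, G_3 = 10^(−6.24/10) = 0.2377
  Stage 4: F_4 = 10^(3.76/10) = 2.377, G_4 = 10^(14.6/10) = 28.84
Friis cascade:
  F = 1.300 + (1.077 − 1)/0.7691 + (6.209 − 1)/14.32 + (2.377 − 1)/3.404 = 2.169
NF = 10 log₁₀(2.169) = 3.36 dB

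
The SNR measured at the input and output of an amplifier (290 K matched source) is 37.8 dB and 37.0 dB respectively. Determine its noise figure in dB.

NF (dB) = SNR_in(dB) − SNR_out(dB) when the source is at T₀
NF = 37.8 − 37.0 = 0.8 dB

0.8 dB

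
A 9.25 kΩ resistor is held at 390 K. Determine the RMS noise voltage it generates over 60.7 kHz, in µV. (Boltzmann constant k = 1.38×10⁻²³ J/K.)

3.48 µV

V_n = √(4kTRB)
4kTRB = 4 × 1.38×10⁻²³ × 390 × 9.25×10³ × 6.07×10⁴ = 1.21×10⁻¹¹ V²
V_n = √(1.21×10⁻¹¹) = 3.48×10⁻⁶ V = 3.48 µV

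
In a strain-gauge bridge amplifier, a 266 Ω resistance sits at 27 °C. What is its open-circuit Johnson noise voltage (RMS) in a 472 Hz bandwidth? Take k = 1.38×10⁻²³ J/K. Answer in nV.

45.6 nV

T = 27 °C + 273.15 = 300.15 K
V_n = √(4kTRB)
4kTRB = 4 × 1.38×10⁻²³ × 300.15 × 2.66×10² × 4.72×10² = 2.08×10⁻¹⁵ V²
V_n = √(2.08×10⁻¹⁵) = 4.56×10⁻⁸ V = 45.6 nV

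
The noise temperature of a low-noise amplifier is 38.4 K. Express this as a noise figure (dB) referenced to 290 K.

F = 1 + T_e/T₀ = 1 + 38.4/290 = 1.13241
NF = 10 log₁₀(1.13241) = 0.540 dB

0.540 dB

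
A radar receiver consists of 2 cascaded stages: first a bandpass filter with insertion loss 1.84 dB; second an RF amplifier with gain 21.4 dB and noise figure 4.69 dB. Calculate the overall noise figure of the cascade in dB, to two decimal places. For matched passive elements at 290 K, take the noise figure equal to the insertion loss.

Convert to linear (a loss of L dB is a gain of −L dB): F_i = 10^(NF_i/10), G_i = 10^(G_i,dB/10)
  Stage 1: F_1 = 10^(1.84/10) = 1.528, G_1 = 10^(−1.84/10) = 0.6546
  Stage 2: F_2 = 10^(4.69/10) = 2.944, G_2 = 10^(21.4/10) = 138.0
Friis cascade:
  F = 1.528 + (2.944 − 1)/0.6546 = 4.498
NF = 10 log₁₀(4.498) = 6.53 dB

6.53 dB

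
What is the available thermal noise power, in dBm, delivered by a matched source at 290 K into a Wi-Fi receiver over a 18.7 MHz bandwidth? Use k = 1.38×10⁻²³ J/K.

P_n = kTB = 1.38×10⁻²³ × 290 × 1.87×10⁷ = 7.48×10⁻¹⁴ W
In dBm: 10 log₁₀(7.48×10⁻¹⁴ / 10⁻³) = −101.3 dBm

−101.3 dBm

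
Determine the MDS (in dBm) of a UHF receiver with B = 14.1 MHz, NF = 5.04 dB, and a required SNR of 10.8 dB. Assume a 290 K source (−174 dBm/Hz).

−86.7 dBm

Sensitivity = −174 + 10 log₁₀(B) + NF + SNR_min
= −174 + 71.49 + 5.04 + 10.8
= −86.67 dBm → −86.7 dBm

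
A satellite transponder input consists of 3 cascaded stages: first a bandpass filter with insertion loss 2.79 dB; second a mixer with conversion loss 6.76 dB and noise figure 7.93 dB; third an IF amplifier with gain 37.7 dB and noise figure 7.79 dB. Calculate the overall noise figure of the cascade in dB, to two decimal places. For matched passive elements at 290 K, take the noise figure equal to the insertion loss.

Convert to linear (a loss of L dB is a gain of −L dB): F_i = 10^(NF_i/10), G_i = 10^(G_i,dB/10)
  Stage 1: F_1 = 10^(2.79/10) = 1.901, G_1 = 10^(−2.79/10) = 0.5260
  Stage 2: F_2 = 10^(7.93/10) = 6.209, G_2 = 10^(−6.76/10) = 0.2109
  Stage 3: F_3 = 10^(7.79/10) = 6.012, G_3 = 10^(37.7/10) = 5888
Friis cascade:
  F = 1.901 + (6.209 − 1)/0.5260 + (6.012 − 1)/0.1109 = 56.99
NF = 10 log₁₀(56.99) = 17.56 dB

17.56 dB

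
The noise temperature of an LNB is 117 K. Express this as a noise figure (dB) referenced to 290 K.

1.47 dB

F = 1 + T_e/T₀ = 1 + 117/290 = 1.40345
NF = 10 log₁₀(1.40345) = 1.47 dB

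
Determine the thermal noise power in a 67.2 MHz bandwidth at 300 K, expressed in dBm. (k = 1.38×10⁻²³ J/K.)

−95.6 dBm

P_n = kTB = 1.38×10⁻²³ × 300 × 6.72×10⁷ = 2.78×10⁻¹³ W
In dBm: 10 log₁₀(2.78×10⁻¹³ / 10⁻³) = −95.6 dBm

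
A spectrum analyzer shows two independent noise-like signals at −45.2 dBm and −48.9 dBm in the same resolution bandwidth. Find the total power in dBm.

−43.7 dBm

Convert to linear, add, convert back:
P₁ = 3.02×10⁻⁸ W, P₂ = 1.29×10⁻⁸ W
P_tot = 4.31×10⁻⁸ W → 10 log₁₀(P_tot / 10⁻³) = −43.7 dBm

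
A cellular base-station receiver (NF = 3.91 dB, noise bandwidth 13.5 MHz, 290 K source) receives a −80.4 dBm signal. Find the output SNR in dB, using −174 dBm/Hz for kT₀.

Noise floor: N = −174 + 10 log₁₀(B) + NF
10 log₁₀(1.35×10⁷) = 71.3 dB
N = −174 + 71.3 + 3.91 = −98.79 dBm
SNR = P_sig − N = −80.4 − (−98.79) = 18.39 dB → 18.4 dB

18.4 dB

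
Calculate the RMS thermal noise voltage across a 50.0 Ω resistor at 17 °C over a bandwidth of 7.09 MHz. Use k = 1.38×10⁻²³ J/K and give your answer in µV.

2.38 µV

T = 17 °C + 273.15 = 290.15 K
V_n = √(4kTRB)
4kTRB = 4 × 1.38×10⁻²³ × 290.15 × 5.00×10¹ × 7.09×10⁶ = 5.68×10⁻¹² V²
V_n = √(5.68×10⁻¹²) = 2.38×10⁻⁶ V = 2.38 µV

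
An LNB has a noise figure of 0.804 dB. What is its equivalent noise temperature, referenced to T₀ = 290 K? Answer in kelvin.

F = 10^(0.804/10) = 1.20337
T_e = (F − 1)·T₀ = (1.20337 − 1) × 290 = 59.0 K

59.0 K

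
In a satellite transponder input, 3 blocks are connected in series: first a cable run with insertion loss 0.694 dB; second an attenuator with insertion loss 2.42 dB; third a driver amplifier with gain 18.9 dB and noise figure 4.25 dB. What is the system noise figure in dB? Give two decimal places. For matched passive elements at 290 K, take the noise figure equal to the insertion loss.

Convert to linear (a loss of L dB is a gain of −L dB): F_i = 10^(NF_i/10), G_i = 10^(G_i,dB/10)
  Stage 1: F_1 = 10^(0.694/10) = 1.173, G_1 = 10^(−0.694/10) = 0.8523
  Stage 2: F_2 = 10^(2.42/10) = 1.746, G_2 = 10^(−2.42/10) = 0.5728
  Stage 3: F_3 = 10^(4.25/10) = 2.661, G_3 = 10^(18.9/10) = 77.62
Friis cascade:
  F = 1.173 + (1.746 − 1)/0.8523 + (2.661 − 1)/0.4882 = 5.450
NF = 10 log₁₀(5.450) = 7.36 dB

7.36 dB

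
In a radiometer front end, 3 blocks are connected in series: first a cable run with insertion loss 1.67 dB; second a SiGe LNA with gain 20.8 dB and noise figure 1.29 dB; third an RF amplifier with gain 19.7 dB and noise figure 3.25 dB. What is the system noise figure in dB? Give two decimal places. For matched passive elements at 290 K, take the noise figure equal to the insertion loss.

2.99 dB

Convert to linear (a loss of L dB is a gain of −L dB): F_i = 10^(NF_i/10), G_i = 10^(G_i,dB/10)
  Stage 1: F_1 = 10^(1.67/10) = 1.469, G_1 = 10^(−1.67/10) = 0.6808
  Stage 2: F_2 = 10^(1.29/10) = 1.346, G_2 = 10^(20.8/10) = 120.2
  Stage 3: F_3 = 10^(3.25/10) = 2.113, G_3 = 10^(19.7/10) = 93.33
Friis cascade:
  F = 1.469 + (1.346 − 1)/0.6808 + (2.113 − 1)/81.85 = 1.991
NF = 10 log₁₀(1.991) = 2.99 dB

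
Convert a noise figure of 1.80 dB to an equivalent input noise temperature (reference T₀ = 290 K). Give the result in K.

149 K

F = 10^(1.80/10) = 1.51356
T_e = (F − 1)·T₀ = (1.51356 − 1) × 290 = 149 K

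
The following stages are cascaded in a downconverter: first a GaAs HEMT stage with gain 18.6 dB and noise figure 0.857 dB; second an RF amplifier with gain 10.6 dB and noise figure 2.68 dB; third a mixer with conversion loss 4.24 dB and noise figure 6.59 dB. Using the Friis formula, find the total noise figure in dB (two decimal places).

0.91 dB

Convert to linear (a loss of L dB is a gain of −L dB): F_i = 10^(NF_i/10), G_i = 10^(G_i,dB/10)
  Stage 1: F_1 = 10^(0.857/10) = 1.218, G_1 = 10^(18.6/10) = 72.44
  Stage 2: F_2 = 10^(2.68/10) = 1.854, G_2 = 10^(10.6/10) = 11.48
  Stage 3: F_3 = 10^(6.59/10) = 4.560, G_3 = 10^(−4.24/10) = 0.3767
Friis cascade:
  F = 1.218 + (1.854 − 1)/72.44 + (4.560 − 1)/831.8 = 1.234
NF = 10 log₁₀(1.234) = 0.91 dB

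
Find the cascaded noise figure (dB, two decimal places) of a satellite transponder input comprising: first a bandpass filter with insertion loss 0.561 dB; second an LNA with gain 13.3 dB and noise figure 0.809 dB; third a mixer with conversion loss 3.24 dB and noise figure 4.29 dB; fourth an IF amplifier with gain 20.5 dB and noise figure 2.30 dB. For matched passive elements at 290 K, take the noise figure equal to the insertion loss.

1.87 dB

Convert to linear (a loss of L dB is a gain of −L dB): F_i = 10^(NF_i/10), G_i = 10^(G_i,dB/10)
  Stage 1: F_1 = 10^(0.561/10) = 1.138, G_1 = 10^(−0.561/10) = 0.8788
  Stage 2: F_2 = 10^(0.809/10) = 1.205, G_2 = 10^(13.3/10) = 21.38
  Stage 3: F_3 = 10^(4.29/10) = 2.685, G_3 = 10^(−3.24/10) = 0.4742
  Stage 4: F_4 = 10^(2.30/10) = 1.698, G_4 = 10^(20.5/10) = 112.2
Friis cascade:
  F = 1.138 + (1.205 − 1)/0.8788 + (2.685 − 1)/18.79 + (1.698 − 1)/8.910 = 1.539
NF = 10 log₁₀(1.539) = 1.87 dB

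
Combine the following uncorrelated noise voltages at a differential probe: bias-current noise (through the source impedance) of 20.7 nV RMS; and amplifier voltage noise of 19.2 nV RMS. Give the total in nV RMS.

Uncorrelated sources add in power (mean-square): V_tot = √(ΣV_i²)
V_tot = √[(2.07×10⁻⁸)² + (1.92×10⁻⁸)²] = 2.82×10⁻⁸ V = 28.2 nV

28.2 nV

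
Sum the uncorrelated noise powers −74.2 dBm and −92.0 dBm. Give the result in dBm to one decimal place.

Convert to linear, add, convert back:
P₁ = 3.80×10⁻¹¹ W, P₂ = 6.31×10⁻¹³ W
P_tot = 3.86×10⁻¹¹ W → 10 log₁₀(P_tot / 10⁻³) = −74.1 dBm

−74.1 dBm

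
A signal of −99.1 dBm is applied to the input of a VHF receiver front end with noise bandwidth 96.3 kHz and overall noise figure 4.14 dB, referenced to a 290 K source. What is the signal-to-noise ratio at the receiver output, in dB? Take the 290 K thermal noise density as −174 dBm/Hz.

20.9 dB

Noise floor: N = −174 + 10 log₁₀(B) + NF
10 log₁₀(9.63×10⁴) = 49.84 dB
N = −174 + 49.84 + 4.14 = −120.02 dBm
SNR = P_sig − N = −99.1 − (−120.02) = 20.92 dB → 20.9 dB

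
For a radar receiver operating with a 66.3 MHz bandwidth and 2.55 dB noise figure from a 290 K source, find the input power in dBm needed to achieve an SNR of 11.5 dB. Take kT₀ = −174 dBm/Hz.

−81.7 dBm

Sensitivity = −174 + 10 log₁₀(B) + NF + SNR_min
= −174 + 78.22 + 2.55 + 11.5
= −81.73 dBm → −81.7 dBm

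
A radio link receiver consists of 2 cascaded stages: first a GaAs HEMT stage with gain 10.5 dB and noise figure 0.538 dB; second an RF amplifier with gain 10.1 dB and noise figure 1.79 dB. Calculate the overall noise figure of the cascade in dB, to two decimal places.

Convert to linear (a loss of L dB is a gain of −L dB): F_i = 10^(NF_i/10), G_i = 10^(G_i,dB/10)
  Stage 1: F_1 = 10^(0.538/10) = 1.132, G_1 = 10^(10.5/10) = 11.22
  Stage 2: F_2 = 10^(1.79/10) = 1.510, G_2 = 10^(10.1/10) = 10.23
Friis cascade:
  F = 1.132 + (1.510 − 1)/11.22 = 1.177
NF = 10 log₁₀(1.177) = 0.71 dB

0.71 dB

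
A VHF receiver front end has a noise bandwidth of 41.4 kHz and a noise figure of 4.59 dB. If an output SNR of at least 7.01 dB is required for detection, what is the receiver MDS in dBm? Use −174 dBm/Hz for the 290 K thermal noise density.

−116.2 dBm

Sensitivity = −174 + 10 log₁₀(B) + NF + SNR_min
= −174 + 46.17 + 4.59 + 7.01
= −116.23 dBm → −116.2 dBm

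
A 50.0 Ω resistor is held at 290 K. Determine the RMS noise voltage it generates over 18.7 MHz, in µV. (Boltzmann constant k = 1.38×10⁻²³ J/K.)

3.87 µV

V_n = √(4kTRB)
4kTRB = 4 × 1.38×10⁻²³ × 290 × 5.00×10¹ × 1.87×10⁷ = 1.50×10⁻¹¹ V²
V_n = √(1.50×10⁻¹¹) = 3.87×10⁻⁶ V = 3.87 µV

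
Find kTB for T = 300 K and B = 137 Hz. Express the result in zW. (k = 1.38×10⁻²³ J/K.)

P_n = kTB = 1.38×10⁻²³ × 300 × 1.37×10² = 5.67×10⁻¹⁹ W = 567 zW

567 zW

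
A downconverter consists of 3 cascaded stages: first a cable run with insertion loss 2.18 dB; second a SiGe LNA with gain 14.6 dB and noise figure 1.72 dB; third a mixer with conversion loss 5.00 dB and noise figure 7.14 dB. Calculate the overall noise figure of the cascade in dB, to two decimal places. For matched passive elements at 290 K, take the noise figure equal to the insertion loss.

Convert to linear (a loss of L dB is a gain of −L dB): F_i = 10^(NF_i/10), G_i = 10^(G_i,dB/10)
  Stage 1: F_1 = 10^(2.18/10) = 1.652, G_1 = 10^(−2.18/10) = 0.6053
  Stage 2: F_2 = 10^(1.72/10) = 1.486, G_2 = 10^(14.6/10) = 28.84
  Stage 3: F_3 = 10^(7.14/10) = 5.176, G_3 = 10^(−5.00/10) = 0.3162
Friis cascade:
  F = 1.652 + (1.486 − 1)/0.6053 + (5.176 − 1)/17.46 = 2.694
NF = 10 log₁₀(2.694) = 4.30 dB

4.30 dB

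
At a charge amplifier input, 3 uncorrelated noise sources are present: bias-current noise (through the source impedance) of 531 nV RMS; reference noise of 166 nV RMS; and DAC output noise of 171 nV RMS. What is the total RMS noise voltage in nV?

Uncorrelated sources add in power (mean-square): V_tot = √(ΣV_i²)
V_tot = √[(5.31×10⁻⁷)² + (1.66×10⁻⁷)² + (1.71×10⁻⁷)²] = 5.82×10⁻⁷ V = 582 nV

582 nV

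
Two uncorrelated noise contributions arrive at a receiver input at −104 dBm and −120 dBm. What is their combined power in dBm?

−103.9 dBm

Convert to linear, add, convert back:
P₁ = 3.98×10⁻¹⁴ W, P₂ = 1.00×10⁻¹⁵ W
P_tot = 4.08×10⁻¹⁴ W → 10 log₁₀(P_tot / 10⁻³) = −103.9 dBm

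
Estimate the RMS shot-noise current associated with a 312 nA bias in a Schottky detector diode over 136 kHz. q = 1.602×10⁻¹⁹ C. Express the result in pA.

I_n = √(2qI·B)
2qI·B = 2 × 1.602×10⁻¹⁹ × 3.12×10⁻⁷ × 1.36×10⁵ = 1.36×10⁻²⁰ A²
I_n = √(1.36×10⁻²⁰) = 1.17×10⁻¹⁰ A = 117 pA

117 pA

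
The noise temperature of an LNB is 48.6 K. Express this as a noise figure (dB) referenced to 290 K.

0.673 dB

F = 1 + T_e/T₀ = 1 + 48.6/290 = 1.16759
NF = 10 log₁₀(1.16759) = 0.673 dB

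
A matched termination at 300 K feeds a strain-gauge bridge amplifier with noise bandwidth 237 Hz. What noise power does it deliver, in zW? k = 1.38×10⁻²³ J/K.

P_n = kTB = 1.38×10⁻²³ × 300 × 2.37×10² = 9.81×10⁻¹⁹ W = 981 zW

981 zW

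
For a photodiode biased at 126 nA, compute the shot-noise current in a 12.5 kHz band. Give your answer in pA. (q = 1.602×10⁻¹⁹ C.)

I_n = √(2qI·B)
2qI·B = 2 × 1.602×10⁻¹⁹ × 1.26×10⁻⁷ × 1.25×10⁴ = 5.05×10⁻²² A²
I_n = √(5.05×10⁻²²) = 2.25×10⁻¹¹ A = 22.5 pA

22.5 pA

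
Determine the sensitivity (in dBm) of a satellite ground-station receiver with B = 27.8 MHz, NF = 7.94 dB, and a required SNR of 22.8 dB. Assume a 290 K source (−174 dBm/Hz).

−68.8 dBm

Sensitivity = −174 + 10 log₁₀(B) + NF + SNR_min
= −174 + 74.44 + 7.94 + 22.8
= −68.82 dBm → −68.8 dBm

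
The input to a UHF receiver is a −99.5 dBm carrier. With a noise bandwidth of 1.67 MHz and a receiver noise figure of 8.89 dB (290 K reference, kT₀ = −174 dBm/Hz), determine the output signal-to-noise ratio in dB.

3.4 dB

Noise floor: N = −174 + 10 log₁₀(B) + NF
10 log₁₀(1.67×10⁶) = 62.23 dB
N = −174 + 62.23 + 8.89 = −102.88 dBm
SNR = P_sig − N = −99.5 − (−102.88) = 3.38 dB → 3.4 dB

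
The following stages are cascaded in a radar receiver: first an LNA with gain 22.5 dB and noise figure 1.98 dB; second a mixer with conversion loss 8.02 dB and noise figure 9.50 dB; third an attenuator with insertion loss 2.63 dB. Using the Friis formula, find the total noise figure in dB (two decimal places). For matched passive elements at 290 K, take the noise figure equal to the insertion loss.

Convert to linear (a loss of L dB is a gain of −L dB): F_i = 10^(NF_i/10), G_i = 10^(G_i,dB/10)
  Stage 1: F_1 = 10^(1.98/10) = 1.578, G_1 = 10^(22.5/10) = 177.8
  Stage 2: F_2 = 10^(9.50/10) = 8.913, G_2 = 10^(−8.02/10) = 0.1578
  Stage 3: F_3 = 10^(2.63/10) = 1.832, G_3 = 10^(−2.63/10) = 0.5458
Friis cascade:
  F = 1.578 + (8.913 − 1)/177.8 + (1.832 − 1)/28.05 = 1.652
NF = 10 log₁₀(1.652) = 2.18 dB

2.18 dB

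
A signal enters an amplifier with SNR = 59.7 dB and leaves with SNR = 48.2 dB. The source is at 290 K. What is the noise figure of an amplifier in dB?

NF (dB) = SNR_in(dB) − SNR_out(dB) when the source is at T₀
NF = 59.7 − 48.2 = 11.5 dB

11.5 dB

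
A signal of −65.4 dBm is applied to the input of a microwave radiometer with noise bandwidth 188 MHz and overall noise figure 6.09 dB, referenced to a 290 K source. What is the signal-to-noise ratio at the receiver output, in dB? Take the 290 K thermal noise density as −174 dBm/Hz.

19.8 dB

Noise floor: N = −174 + 10 log₁₀(B) + NF
10 log₁₀(1.88×10⁸) = 82.74 dB
N = −174 + 82.74 + 6.09 = −85.17 dBm
SNR = P_sig − N = −65.4 − (−85.17) = 19.77 dB → 19.8 dB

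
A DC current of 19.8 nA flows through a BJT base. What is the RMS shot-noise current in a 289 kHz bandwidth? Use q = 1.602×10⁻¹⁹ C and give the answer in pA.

I_n = √(2qI·B)
2qI·B = 2 × 1.602×10⁻¹⁹ × 1.98×10⁻⁸ × 2.89×10⁵ = 1.83×10⁻²¹ A²
I_n = √(1.83×10⁻²¹) = 4.28×10⁻¹¹ A = 42.8 pA

42.8 pA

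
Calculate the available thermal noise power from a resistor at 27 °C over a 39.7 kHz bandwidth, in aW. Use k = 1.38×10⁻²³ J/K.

164 aW

T = 27 °C + 273.15 = 300.15 K
P_n = kTB = 1.38×10⁻²³ × 300.15 × 3.97×10⁴ = 1.64×10⁻¹⁶ W = 164 aW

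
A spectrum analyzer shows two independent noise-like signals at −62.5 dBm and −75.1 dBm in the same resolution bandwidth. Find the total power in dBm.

Convert to linear, add, convert back:
P₁ = 5.62×10⁻¹⁰ W, P₂ = 3.09×10⁻¹¹ W
P_tot = 5.93×10⁻¹⁰ W → 10 log₁₀(P_tot / 10⁻³) = −62.3 dBm

−62.3 dBm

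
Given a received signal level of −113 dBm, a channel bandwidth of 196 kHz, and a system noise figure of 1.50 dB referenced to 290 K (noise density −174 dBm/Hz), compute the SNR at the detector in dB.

Noise floor: N = −174 + 10 log₁₀(B) + NF
10 log₁₀(1.96×10⁵) = 52.92 dB
N = −174 + 52.92 + 1.50 = −119.58 dBm
SNR = P_sig − N = −113 − (−119.58) = 6.58 dB → 6.6 dB

6.6 dB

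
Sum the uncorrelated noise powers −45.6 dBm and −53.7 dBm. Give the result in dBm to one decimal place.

Convert to linear, add, convert back:
P₁ = 2.75×10⁻⁸ W, P₂ = 4.27×10⁻⁹ W
P_tot = 3.18×10⁻⁸ W → 10 log₁₀(P_tot / 10⁻³) = −45.0 dBm

−45.0 dBm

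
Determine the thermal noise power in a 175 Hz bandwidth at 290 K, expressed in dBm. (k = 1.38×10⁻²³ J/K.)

−151.5 dBm

P_n = kTB = 1.38×10⁻²³ × 290 × 1.75×10² = 7.00×10⁻¹⁹ W
In dBm: 10 log₁₀(7.00×10⁻¹⁹ / 10⁻³) = −151.5 dBm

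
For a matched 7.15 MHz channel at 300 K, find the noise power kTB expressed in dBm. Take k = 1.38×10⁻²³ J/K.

−105.3 dBm

P_n = kTB = 1.38×10⁻²³ × 300 × 7.15×10⁶ = 2.96×10⁻¹⁴ W
In dBm: 10 log₁₀(2.96×10⁻¹⁴ / 10⁻³) = −105.3 dBm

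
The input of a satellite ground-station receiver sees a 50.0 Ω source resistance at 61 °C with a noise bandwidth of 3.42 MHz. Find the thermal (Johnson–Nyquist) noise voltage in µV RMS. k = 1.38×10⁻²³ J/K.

1.78 µV

T = 61 °C + 273.15 = 334.15 K
V_n = √(4kTRB)
4kTRB = 4 × 1.38×10⁻²³ × 334.15 × 5.00×10¹ × 3.42×10⁶ = 3.15×10⁻¹² V²
V_n = √(3.15×10⁻¹²) = 1.78×10⁻⁶ V = 1.78 µV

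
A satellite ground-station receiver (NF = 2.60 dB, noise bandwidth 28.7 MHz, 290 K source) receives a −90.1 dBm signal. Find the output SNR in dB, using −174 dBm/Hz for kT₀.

6.7 dB

Noise floor: N = −174 + 10 log₁₀(B) + NF
10 log₁₀(2.87×10⁷) = 74.58 dB
N = −174 + 74.58 + 2.60 = −96.82 dBm
SNR = P_sig − N = −90.1 − (−96.82) = 6.72 dB → 6.7 dB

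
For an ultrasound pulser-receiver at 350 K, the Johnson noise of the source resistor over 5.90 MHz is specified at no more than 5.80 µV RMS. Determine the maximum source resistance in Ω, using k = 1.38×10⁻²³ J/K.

Johnson–Nyquist: V_n = √(4kTRB) ⇒ R = V_n² / (4kTB)
4kTB = 4 × 1.38×10⁻²³ × 350 × 5.90×10⁶ = 1.14×10⁻¹³
R = (5.80×10⁻⁶)² / 1.14×10⁻¹³ = 2.95×10² Ω = 295 Ω

295 Ω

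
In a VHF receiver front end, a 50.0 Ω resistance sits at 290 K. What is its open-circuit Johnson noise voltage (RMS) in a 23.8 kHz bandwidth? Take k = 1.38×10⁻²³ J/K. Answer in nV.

V_n = √(4kTRB)
4kTRB = 4 × 1.38×10⁻²³ × 290 × 5.00×10¹ × 2.38×10⁴ = 1.90×10⁻¹⁴ V²
V_n = √(1.90×10⁻¹⁴) = 1.38×10⁻⁷ V = 138 nV

138 nV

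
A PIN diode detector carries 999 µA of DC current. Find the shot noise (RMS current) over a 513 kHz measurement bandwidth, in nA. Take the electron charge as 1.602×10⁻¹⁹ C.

12.8 nA

I_n = √(2qI·B)
2qI·B = 2 × 1.602×10⁻¹⁹ × 9.99×10⁻⁴ × 5.13×10⁵ = 1.64×10⁻¹⁶ A²
I_n = √(1.64×10⁻¹⁶) = 1.28×10⁻⁸ A = 12.8 nA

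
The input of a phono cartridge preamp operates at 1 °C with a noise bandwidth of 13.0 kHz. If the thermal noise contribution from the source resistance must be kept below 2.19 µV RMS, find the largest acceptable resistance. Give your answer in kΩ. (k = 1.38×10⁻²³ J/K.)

24.4 kΩ

T = 1 °C + 273.15 = 274.15 K
Johnson–Nyquist: V_n = √(4kTRB) ⇒ R = V_n² / (4kTB)
4kTB = 4 × 1.38×10⁻²³ × 274.15 × 1.30×10⁴ = 1.97×10⁻¹⁶
R = (2.19×10⁻⁶)² / 1.97×10⁻¹⁶ = 2.44×10⁴ Ω = 24.4 kΩ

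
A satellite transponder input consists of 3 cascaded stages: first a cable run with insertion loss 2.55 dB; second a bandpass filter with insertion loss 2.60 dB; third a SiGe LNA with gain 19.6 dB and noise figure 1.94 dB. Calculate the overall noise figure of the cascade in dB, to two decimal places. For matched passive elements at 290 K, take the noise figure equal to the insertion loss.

Convert to linear (a loss of L dB is a gain of −L dB): F_i = 10^(NF_i/10), G_i = 10^(G_i,dB/10)
  Stage 1: F_1 = 10^(2.55/10) = 1.799, G_1 = 10^(−2.55/10) = 0.5559
  Stage 2: F_2 = 10^(2.60/10) = 1.820, G_2 = 10^(−2.60/10) = 0.5495
  Stage 3: F_3 = 10^(1.94/10) = 1.563, G_3 = 10^(19.6/10) = 91.20
Friis cascade:
  F = 1.799 + (1.820 − 1)/0.5559 + (1.563 − 1)/0.3055 = 5.117
NF = 10 log₁₀(5.117) = 7.09 dB

7.09 dB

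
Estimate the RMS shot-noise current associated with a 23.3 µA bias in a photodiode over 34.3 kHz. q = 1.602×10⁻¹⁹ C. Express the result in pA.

I_n = √(2qI·B)
2qI·B = 2 × 1.602×10⁻¹⁹ × 2.33×10⁻⁵ × 3.43×10⁴ = 2.56×10⁻¹⁹ A²
I_n = √(2.56×10⁻¹⁹) = 5.06×10⁻¹⁰ A = 506 pA

506 pA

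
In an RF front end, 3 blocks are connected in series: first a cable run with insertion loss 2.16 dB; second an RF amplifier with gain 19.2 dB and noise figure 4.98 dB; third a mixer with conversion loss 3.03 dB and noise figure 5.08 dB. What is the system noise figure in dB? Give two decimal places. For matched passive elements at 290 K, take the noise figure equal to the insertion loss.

Convert to linear (a loss of L dB is a gain of −L dB): F_i = 10^(NF_i/10), G_i = 10^(G_i,dB/10)
  Stage 1: F_1 = 10^(2.16/10) = 1.644, G_1 = 10^(−2.16/10) = 0.6081
  Stage 2: F_2 = 10^(4.98/10) = 3.148, G_2 = 10^(19.2/10) = 83.18
  Stage 3: F_3 = 10^(5.08/10) = 3.221, G_3 = 10^(−3.03/10) = 0.4977
Friis cascade:
  F = 1.644 + (3.148 − 1)/0.6081 + (3.221 − 1)/50.58 = 5.220
NF = 10 log₁₀(5.220) = 7.18 dB

7.18 dB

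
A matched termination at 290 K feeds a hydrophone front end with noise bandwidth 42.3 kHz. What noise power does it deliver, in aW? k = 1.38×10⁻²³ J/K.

P_n = kTB = 1.38×10⁻²³ × 290 × 4.23×10⁴ = 1.69×10⁻¹⁶ W = 169 aW

169 aW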